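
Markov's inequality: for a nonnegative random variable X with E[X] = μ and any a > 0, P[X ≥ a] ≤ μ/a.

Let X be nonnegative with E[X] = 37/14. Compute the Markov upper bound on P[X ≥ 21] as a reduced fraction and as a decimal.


μ = E[X] = 37/14, a = 21.
Markov: P[X ≥ 21] ≤ μ/a = (37/14)/21 = 37/294.
Numerically: ≈ 0.125850.
(Since a = 21 > μ = 2.642857, the bound 37/294 is < 1 and informative.)

P[X ≥ 21] ≤ 37/294 ≈ 0.125850.


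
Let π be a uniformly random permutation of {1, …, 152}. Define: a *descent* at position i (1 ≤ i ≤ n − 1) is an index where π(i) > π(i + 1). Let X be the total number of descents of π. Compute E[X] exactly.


Write X = Σ X_I over i = 1, …, 151, with X_I the indicator of one descent.
There are 151 indicators.
For each fixed i, the pair (π(i), π(i+1)) is a uniformly random ordered pair of distinct values from {1, …, 152}; by symmetry P[π(i) > π(i+1)] = 1/2.
By linearity: E[X] = 151 · (1/2) = (152 − 1) · (1/2) = 151/2 ≈ 75.5000.

E[X] = 151/2 = 75.5000.


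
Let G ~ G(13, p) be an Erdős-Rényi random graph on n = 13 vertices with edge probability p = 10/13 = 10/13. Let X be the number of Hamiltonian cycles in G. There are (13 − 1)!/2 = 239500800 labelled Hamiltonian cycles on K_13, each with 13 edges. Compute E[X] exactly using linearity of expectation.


K_13 has (13 − 1)!/2 = 239500800 labelled Hamiltonian cycles.
For each such Hamiltonian cycle H, let X_H = 1 if all 13 edges of H are present in G. Then P[X_H = 1] = p^{13} = (10/13)^{13} = 10000000000000/302875106592253.
Summing the indicators: E[X] = Σ_H E[X_H] = 239500800 · p^{13} = 239500800 · 10000000000000/302875106592253 = 2395008000000000000000/302875106592253.
Numerically: E[X] ≈ 7.90758e+06.

E[X] = 239500800 · (10/13)^{13} = 2395008000000000000000/302875106592253 ≈ 7.90758e+06.


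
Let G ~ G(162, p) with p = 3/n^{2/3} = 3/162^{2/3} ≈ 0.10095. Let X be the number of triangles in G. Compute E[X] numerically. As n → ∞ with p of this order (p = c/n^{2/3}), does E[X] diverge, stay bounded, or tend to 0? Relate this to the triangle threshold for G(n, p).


Number of potential triangles: C(162, 3) = 695520.
Each occurs with probability p³ ≈ (0.10095)³ ≈ 1.0288066e-03.
By linearity: E[X] = C(162, 3)·p³ ≈ 695520 · 1.0288066e-03 ≈ 715.55556.
Since α = 2/3 < 1, p = c/n^{2/3} ≫ 1/n is above the triangle threshold p ~ 1/n. Asymptotically E[X] ~ (c³/6)·n^{3(1−α)} = (3³/6)·n^{1} → ∞; triangles are abundant w.h.p.

E[X] ≈ 715.55556; in regime p = Θ(1/n^{2/3}) E[X] diverges (above the triangle threshold p ~ 1/n).


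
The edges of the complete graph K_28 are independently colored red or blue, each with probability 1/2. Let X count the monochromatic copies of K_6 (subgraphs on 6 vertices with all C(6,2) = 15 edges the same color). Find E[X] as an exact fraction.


Let X = Σ_S X_S over the C(28, 6) = 376740 subsets S of size 6, where X_S = 1 if the K_6 on S is monochromatic.
For a fixed S, the K_6 on S has C(6, 2) = 15 edges. P[all 15 edges red] = (1/2)^15, and likewise for blue, so P[monochromatic] = 2·(1/2)^15 = 2^{1 − 15} = 1/16384.
Summing: E[X] = C(28, 6) · 2^{1 − 15} = 376740 · 1/16384 = 94185/4096.
Numerically: E[X] ≈ 22.99438.

E[X] = C(28,6)·2^(1−C(6,2)) = 94185/4096 ≈ 22.99438.


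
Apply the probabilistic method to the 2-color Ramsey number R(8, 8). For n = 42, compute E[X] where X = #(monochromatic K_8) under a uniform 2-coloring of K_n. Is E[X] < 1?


E[X] = C(42, 8) · 2^{1 − 28} = 118030185 · 2^{−27} = 118030185/134217728.
As a reduced fraction: E[X] = 118030185/134217728 ≈ 0.87939.
Is E[X] < 1? YES.
Since E[X] < 1, there exists a 2-coloring of K_{42} with no monochromatic K_8; hence R(8, 8) > 42.

E[X] = 118030185/134217728 ≈ 0.87939; E[X] < 1, so R(8, 8) > 42.


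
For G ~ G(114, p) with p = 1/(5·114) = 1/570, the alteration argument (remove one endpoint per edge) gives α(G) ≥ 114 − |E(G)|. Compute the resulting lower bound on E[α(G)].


E[|E(G)|] = C(114, 2)·p = 6441 · (1/570) = 113/10.
E[α(G)] ≥ n − E[|E(G)|] = 114 − 113/10 = 1027/10.
Numerically: ≈ 102.700000.
(This is only a lower bound; the true E[α(G)] may be larger.)

E[α(G)] ≥ 1027/10 ≈ 102.700000.


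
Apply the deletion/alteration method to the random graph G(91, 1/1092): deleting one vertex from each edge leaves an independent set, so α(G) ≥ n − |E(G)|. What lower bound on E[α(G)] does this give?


E[|E(G)|] = C(91, 2)·p = 4095 · (1/1092) = 15/4.
E[α(G)] ≥ n − E[|E(G)|] = 91 − 15/4 = 349/4.
Numerically: ≈ 87.250000.
(This is only a lower bound; the true E[α(G)] may be larger.)

E[α(G)] ≥ 349/4 ≈ 87.250000.


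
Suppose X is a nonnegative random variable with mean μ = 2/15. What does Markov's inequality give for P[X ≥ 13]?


μ = E[X] = 2/15, a = 13.
Markov: P[X ≥ 13] ≤ μ/a = (2/15)/13 = 2/195.
Numerically: ≈ 0.010256.
(Since a = 13 > μ = 0.133333, the bound 2/195 is < 1 and informative.)

P[X ≥ 13] ≤ 2/195 ≈ 0.010256.


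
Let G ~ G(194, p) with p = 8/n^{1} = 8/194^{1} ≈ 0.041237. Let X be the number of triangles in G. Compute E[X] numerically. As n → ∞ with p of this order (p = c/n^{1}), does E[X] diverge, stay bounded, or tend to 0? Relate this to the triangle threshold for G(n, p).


Number of potential triangles: C(194, 3) = 1198144.
Each occurs with probability p³ ≈ (0.041237)³ ≈ 7.0123692e-05.
By linearity: E[X] = C(194, 3)·p³ ≈ 1198144 · 7.0123692e-05 ≈ 84.01828.
Here α = 1, so p = 8/n is exactly at the triangle threshold p ~ 1/n. Asymptotically E[X] → c³/6 = 8³/6 = 256/3 ≈ 85.33333, a bounded constant. In this regime the triangle count is asymptotically Poisson(c³/6).

E[X] ≈ 84.01828; in regime p = Θ(1/n^{1}) E[X] stays bounded (at the triangle threshold p ~ 1/n).


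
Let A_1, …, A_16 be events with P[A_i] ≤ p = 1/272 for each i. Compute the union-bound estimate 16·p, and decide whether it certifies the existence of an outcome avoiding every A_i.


Union bound: P[∪_{i=1}^{16} A_i] ≤ Σ_i P[A_i] ≤ 16·p = 16·(1/272) = 1/17.
Numerically: 1/17 ≈ 0.059.
Is 1/17 < 1? YES.
Since P[∪ A_i] ≤ 1/17 < 1, the complement has P[∩ A_i^c] ≥ 1 − 1/17 = 16/17 > 0, so some outcome avoids every A_i.

16·p = 1/17 ≈ 0.059; existence CERTIFIED by the union bound.


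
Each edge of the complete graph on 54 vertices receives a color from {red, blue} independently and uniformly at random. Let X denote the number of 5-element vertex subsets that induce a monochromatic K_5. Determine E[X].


Let X = Σ_S X_S over the C(54, 5) = 3162510 subsets S of size 5, where X_S = 1 if the K_5 on S is monochromatic.
For a fixed S, the K_5 on S has C(5, 2) = 10 edges. P[all 10 edges red] = (1/2)^10, and likewise for blue, so P[monochromatic] = 2·(1/2)^10 = 2^{1 − 10} = 1/512.
By linearity: E[X] = C(54, 5) · 2^{1 − 10} = 3162510 · 1/512 = 1581255/256.
Numerically: E[X] ≈ 6176.77734.

E[X] = C(54,5)·2^(1−C(5,2)) = 1581255/256 ≈ 6176.77734.


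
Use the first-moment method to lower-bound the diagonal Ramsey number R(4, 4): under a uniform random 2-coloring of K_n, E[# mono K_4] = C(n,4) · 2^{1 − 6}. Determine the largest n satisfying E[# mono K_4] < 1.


We need C(n, 4) · 2^{1 − 6} < 1, i.e. C(n, 4) < 2^{6 − 1} = 32.
Check values of n near the boundary:
  n = 4: C(4, 4) = 1; 1 < 32? YES
  n = 5: C(5, 4) = 5; 5 < 32? YES
  n = 6: C(6, 4) = 15; 15 < 32? YES
  n = 7: C(7, 4) = 35; 35 < 32? NO
  n = 8: C(8, 4) = 70; 70 < 32? NO
The largest n with C(n, 4) < 32 is n = 6 (where E[X] = 15/32 ≈ 0.469). Hence R(4, 4) > 6, i.e. R(4, 4) ≥ 7.

Largest n = 6; hence R(4, 4) > 6.


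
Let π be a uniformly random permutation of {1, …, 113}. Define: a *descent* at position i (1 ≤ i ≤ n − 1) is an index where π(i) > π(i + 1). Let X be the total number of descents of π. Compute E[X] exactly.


Write X = Σ X_I over i = 1, …, 112, with X_I the indicator of one descent.
There are 112 indicators.
For each fixed i, the pair (π(i), π(i+1)) is a uniformly random ordered pair of distinct values from {1, …, 113}; by symmetry P[π(i) > π(i+1)] = 1/2.
By linearity: E[X] = 112 · (1/2) = (113 − 1) · (1/2) = 56 ≈ 56.000.

E[X] = 56 = 56.000.


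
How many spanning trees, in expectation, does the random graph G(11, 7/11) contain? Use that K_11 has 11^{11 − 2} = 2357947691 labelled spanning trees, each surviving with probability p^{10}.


K_11 has 11^{11 − 2} = 2357947691 labelled spanning trees.
For each such spanning tree H, let X_H = 1 if all 10 edges of H are present in G. Then P[X_H = 1] = p^{10} = (7/11)^{10} = 282475249/25937424601.
Summing the indicators: E[X] = Σ_H E[X_H] = 2357947691 · p^{10} = 2357947691 · 282475249/25937424601 = 282475249/11.
Numerically: E[X] ≈ 2.57e+07.

E[X] = 2357947691 · (7/11)^{10} = 282475249/11 ≈ 2.57e+07.


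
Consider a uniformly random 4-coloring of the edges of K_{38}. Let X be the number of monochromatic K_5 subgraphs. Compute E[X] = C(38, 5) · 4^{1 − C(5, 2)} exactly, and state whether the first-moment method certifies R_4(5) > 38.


E[X] = C(38, 5) · 4^{1 − 10} = 501942 · 4^{−9} = 501942/262144.
As a reduced fraction: E[X] = 250971/131072 ≈ 1.91476.
Is E[X] < 1? NO.
Since E[X] ≥ 1, the first-moment bound is inconclusive at n = 38; it does NOT by itself certify R_4(5) > 38.

E[X] = 250971/131072 ≈ 1.91476; E[X] ≥ 1; first-moment method inconclusive here.


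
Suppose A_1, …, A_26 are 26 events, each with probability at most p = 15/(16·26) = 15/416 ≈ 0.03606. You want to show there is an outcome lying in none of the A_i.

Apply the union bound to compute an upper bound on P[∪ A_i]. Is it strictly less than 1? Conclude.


Union bound: P[∪_{i=1}^{26} A_i] ≤ Σ_i P[A_i] ≤ 26·p = 26·(15/416) = 15/16.
Numerically: 15/16 ≈ 0.93750.
Is 15/16 < 1? YES.
Since P[∪ A_i] ≤ 15/16 < 1, the complement has P[∩ A_i^c] ≥ 1 − 15/16 = 1/16 > 0, so some outcome avoids every A_i.

26·p = 15/16 ≈ 0.93750; existence CERTIFIED by the union bound.


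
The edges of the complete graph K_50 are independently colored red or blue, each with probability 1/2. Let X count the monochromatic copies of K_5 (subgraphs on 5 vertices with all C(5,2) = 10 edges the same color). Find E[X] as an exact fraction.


Let X = Σ_S X_S over the C(50, 5) = 2118760 subsets S of size 5, where X_S = 1 if the K_5 on S is monochromatic.
For a fixed S, the K_5 on S has C(5, 2) = 10 edges. P[all 10 edges red] = (1/2)^10, and likewise for blue, so P[monochromatic] = 2·(1/2)^10 = 2^{1 − 10} = 1/512.
By linearity: E[X] = C(50, 5) · 2^{1 − 10} = 2118760 · 1/512 = 264845/64.
Numerically: E[X] ≈ 4138.203125.

E[X] = C(50,5)·2^(1−C(5,2)) = 264845/64 ≈ 4138.203125.


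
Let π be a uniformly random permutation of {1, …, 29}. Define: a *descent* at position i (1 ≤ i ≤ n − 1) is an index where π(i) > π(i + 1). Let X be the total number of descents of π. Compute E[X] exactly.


Write X = Σ X_I over i = 1, …, 28, with X_I the indicator of one descent.
There are 28 indicators.
For each fixed i, the pair (π(i), π(i+1)) is a uniformly random ordered pair of distinct values from {1, …, 29}; by symmetry P[π(i) > π(i+1)] = 1/2.
By linearity: E[X] = 28 · (1/2) = (29 − 1) · (1/2) = 14 ≈ 14.0000.

E[X] = 14 = 14.0000.


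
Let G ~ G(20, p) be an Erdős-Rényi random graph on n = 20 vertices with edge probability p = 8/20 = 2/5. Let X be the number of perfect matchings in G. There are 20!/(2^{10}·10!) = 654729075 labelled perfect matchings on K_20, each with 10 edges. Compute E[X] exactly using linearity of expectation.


K_20 has 20!/(2^{10}·10!) = 654729075 labelled perfect matchings.
For each such perfect matching H, let X_H = 1 if all 10 edges of H are present in G. Then P[X_H = 1] = p^{10} = (2/5)^{10} = 1024/9765625.
By linearity of expectation: E[X] = Σ_H E[X_H] = 654729075 · p^{10} = 654729075 · 1024/9765625 = 26817702912/390625.
Numerically: E[X] ≈ 6.865e+04.

E[X] = 654729075 · (2/5)^{10} = 26817702912/390625 ≈ 6.865e+04.


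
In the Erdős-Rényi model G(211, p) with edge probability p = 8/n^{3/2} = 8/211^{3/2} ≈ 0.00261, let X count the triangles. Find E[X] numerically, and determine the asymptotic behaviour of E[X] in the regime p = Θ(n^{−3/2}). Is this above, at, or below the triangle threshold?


Number of potential triangles: C(211, 3) = 1543465.
Each occurs with probability p³ ≈ (0.00261)³ ≈ 1.778275e-08.
By linearity: E[X] = C(211, 3)·p³ ≈ 1543465 · 1.778275e-08 ≈ 0.0274.
Since α = 3/2 > 1, p = c/n^{3/2} = o(1/n) is below the triangle threshold p ~ 1/n. Asymptotically E[X] ~ (c³/6)·n^{3(1−α)} = (8³/6)·n^{-1.5} → 0, so by Markov's inequality G has no triangles w.h.p.

E[X] ≈ 0.0274; in regime p = Θ(1/n^{3/2}) E[X] tends to 0 (below the triangle threshold p ~ 1/n).


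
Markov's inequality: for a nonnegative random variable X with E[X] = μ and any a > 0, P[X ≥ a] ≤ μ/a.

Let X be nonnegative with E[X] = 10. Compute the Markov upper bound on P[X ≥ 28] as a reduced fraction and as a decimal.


μ = E[X] = 10, a = 28.
Markov: P[X ≥ 28] ≤ μ/a = (10)/28 = 5/14.
Numerically: ≈ 0.357143.
(Since a = 28 > μ = 10.000000, the bound 5/14 is < 1 and informative.)

P[X ≥ 28] ≤ 5/14 ≈ 0.357143.


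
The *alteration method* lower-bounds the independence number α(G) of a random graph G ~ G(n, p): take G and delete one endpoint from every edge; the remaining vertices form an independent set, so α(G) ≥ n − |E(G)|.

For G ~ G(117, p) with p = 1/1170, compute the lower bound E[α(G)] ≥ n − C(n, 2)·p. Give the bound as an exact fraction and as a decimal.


E[|E(G)|] = C(117, 2)·p = 6786 · (1/1170) = 29/5.
E[α(G)] ≥ n − E[|E(G)|] = 117 − 29/5 = 556/5.
Numerically: ≈ 111.2000.
(This is only a lower bound; the true E[α(G)] may be larger.)

E[α(G)] ≥ 556/5 ≈ 111.2000.


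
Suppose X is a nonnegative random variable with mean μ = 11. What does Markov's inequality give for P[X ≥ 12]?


μ = E[X] = 11, a = 12.
Markov: P[X ≥ 12] ≤ μ/a = (11)/12 = 11/12.
Numerically: ≈ 0.917.
(Since a = 12 > μ = 11.000, the bound 11/12 is < 1 and informative.)

P[X ≥ 12] ≤ 11/12 ≈ 0.917.


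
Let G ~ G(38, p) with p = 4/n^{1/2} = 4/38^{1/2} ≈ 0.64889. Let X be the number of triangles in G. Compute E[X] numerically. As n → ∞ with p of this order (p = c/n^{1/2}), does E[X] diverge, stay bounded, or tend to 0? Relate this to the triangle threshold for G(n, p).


Number of potential triangles: C(38, 3) = 8436.
Each occurs with probability p³ ≈ (0.64889)³ ≈ 2.7321503e-01.
By linearity: E[X] = C(38, 3)·p³ ≈ 8436 · 2.7321503e-01 ≈ 2304.84195.
Since α = 1/2 < 1, p = c/n^{1/2} ≫ 1/n is above the triangle threshold p ~ 1/n. Asymptotically E[X] ~ (c³/6)·n^{3(1−α)} = (4³/6)·n^{1.5} → ∞; triangles are abundant w.h.p.

E[X] ≈ 2304.84195; in regime p = Θ(1/n^{1/2}) E[X] diverges (above the triangle threshold p ~ 1/n).


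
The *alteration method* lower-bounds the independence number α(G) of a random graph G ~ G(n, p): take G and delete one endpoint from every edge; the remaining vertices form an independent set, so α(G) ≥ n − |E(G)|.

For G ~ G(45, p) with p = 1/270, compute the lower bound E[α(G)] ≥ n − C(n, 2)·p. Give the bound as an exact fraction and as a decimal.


E[|E(G)|] = C(45, 2)·p = 990 · (1/270) = 11/3.
E[α(G)] ≥ n − E[|E(G)|] = 45 − 11/3 = 124/3.
Numerically: ≈ 41.3333.
(This is only a lower bound; the true E[α(G)] may be larger.)

E[α(G)] ≥ 124/3 ≈ 41.3333.


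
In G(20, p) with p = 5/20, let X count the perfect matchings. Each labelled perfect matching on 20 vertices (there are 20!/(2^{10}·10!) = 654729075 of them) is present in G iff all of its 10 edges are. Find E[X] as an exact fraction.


K_20 has 20!/(2^{10}·10!) = 654729075 labelled perfect matchings.
For each such perfect matching H, let X_H = 1 if all 10 edges of H are present in G. Then P[X_H = 1] = p^{10} = (1/4)^{10} = 1/1048576.
By linearity of expectation: E[X] = Σ_H E[X_H] = 654729075 · p^{10} = 654729075 · 1/1048576 = 654729075/1048576.
Numerically: E[X] ≈ 624.4.

E[X] = 654729075 · (1/4)^{10} = 654729075/1048576 ≈ 624.4.


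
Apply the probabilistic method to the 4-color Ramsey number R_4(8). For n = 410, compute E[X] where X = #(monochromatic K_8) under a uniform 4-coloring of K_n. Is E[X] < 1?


E[X] = C(410, 8) · 4^{1 − 28} = 18488798173326195 · 4^{−27} = 18488798173326195/18014398509481984.
As a reduced fraction: E[X] = 18488798173326195/18014398509481984 ≈ 1.026334.
Is E[X] < 1? NO.
Since E[X] ≥ 1, the first-moment bound is inconclusive at n = 410; it does NOT by itself certify R_4(8) > 410.

E[X] = 18488798173326195/18014398509481984 ≈ 1.026334; E[X] ≥ 1; first-moment method inconclusive here.


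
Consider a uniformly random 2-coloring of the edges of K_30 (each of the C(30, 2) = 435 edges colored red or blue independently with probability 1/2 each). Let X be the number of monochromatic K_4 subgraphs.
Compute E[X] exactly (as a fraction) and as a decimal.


Let X = Σ_S X_S over the C(30, 4) = 27405 subsets S of size 4, where X_S = 1 if the K_4 on S is monochromatic.
For a fixed S, the K_4 on S has C(4, 2) = 6 edges. P[all 6 edges red] = (1/2)^6, and likewise for blue, so P[monochromatic] = 2·(1/2)^6 = 2^{1 − 6} = 1/32.
Summing: E[X] = C(30, 4) · 2^{1 − 6} = 27405 · 1/32 = 27405/32.
Numerically: E[X] ≈ 856.406.

E[X] = C(30,4)·2^(1−C(4,2)) = 27405/32 ≈ 856.406.


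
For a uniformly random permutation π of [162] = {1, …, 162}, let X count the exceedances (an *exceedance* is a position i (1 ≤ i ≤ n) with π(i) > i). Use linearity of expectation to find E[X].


Write X = Σ_{i=1}^{162} X_i, where X_i = 1_{π(i) > i}.
For each fixed i, π(i) is uniform over {1, …, 162} (marginal of a uniform permutation), so P[π(i) > i] = (n − i)/n. Summing: Σ_{i=1}^{162} (n − i)/n = (0 + 1 + … + 161)/162 = 162(162 − 1)/(2·162) = (162 − 1)/2.
Hence E[X] = Σ_{i=1}^{162} (162 − i)/162 = 161/2 ≈ 80.5000.

E[X] = 161/2 = 80.5000.


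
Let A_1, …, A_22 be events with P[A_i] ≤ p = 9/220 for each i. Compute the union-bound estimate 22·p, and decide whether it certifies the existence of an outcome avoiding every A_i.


Union bound: P[∪_{i=1}^{22} A_i] ≤ Σ_i P[A_i] ≤ 22·p = 22·(9/220) = 9/10.
Numerically: 9/10 ≈ 0.900000.
Is 9/10 < 1? YES.
Since P[∪ A_i] ≤ 9/10 < 1, the complement has P[∩ A_i^c] ≥ 1 − 9/10 = 1/10 > 0, so some outcome avoids every A_i.

22·p = 9/10 ≈ 0.900000; existence CERTIFIED by the union bound.


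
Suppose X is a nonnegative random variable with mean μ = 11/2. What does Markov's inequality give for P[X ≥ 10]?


μ = E[X] = 11/2, a = 10.
Markov: P[X ≥ 10] ≤ μ/a = (11/2)/10 = 11/20.
Numerically: ≈ 0.550.
(Since a = 10 > μ = 5.500, the bound 11/20 is < 1 and informative.)

P[X ≥ 10] ≤ 11/20 ≈ 0.550.


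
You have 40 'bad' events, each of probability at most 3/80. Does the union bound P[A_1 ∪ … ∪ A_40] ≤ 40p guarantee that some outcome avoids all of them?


Union bound: P[∪_{i=1}^{40} A_i] ≤ Σ_i P[A_i] ≤ 40·p = 40·(3/80) = 3/2.
Numerically: 3/2 ≈ 1.5000000.
Is 3/2 < 1? NO.
Since the bound 3/2 is ≥ 1, the union bound is uninformative here; it does NOT by itself certify existence.

40·p = 3/2 ≈ 1.5000000; existence NOT certified by the union bound.


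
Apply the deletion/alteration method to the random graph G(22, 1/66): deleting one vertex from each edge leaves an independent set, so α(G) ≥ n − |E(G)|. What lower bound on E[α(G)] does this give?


E[|E(G)|] = C(22, 2)·p = 231 · (1/66) = 7/2.
E[α(G)] ≥ n − E[|E(G)|] = 22 − 7/2 = 37/2.
Numerically: ≈ 18.5000.
(This is only a lower bound; the true E[α(G)] may be larger.)

E[α(G)] ≥ 37/2 ≈ 18.5000.


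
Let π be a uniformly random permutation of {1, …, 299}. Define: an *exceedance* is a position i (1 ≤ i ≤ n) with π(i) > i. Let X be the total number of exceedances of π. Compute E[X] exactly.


Write X = Σ_{i=1}^{299} X_i, where X_i = 1_{π(i) > i}.
For each fixed i, π(i) is uniform over {1, …, 299} (marginal of a uniform permutation), so P[π(i) > i] = (n − i)/n. Summing: Σ_{i=1}^{299} (n − i)/n = (0 + 1 + … + 298)/299 = 299(299 − 1)/(2·299) = (299 − 1)/2.
Hence E[X] = Σ_{i=1}^{299} (299 − i)/299 = 149 ≈ 149.000.

E[X] = 149 = 149.000.


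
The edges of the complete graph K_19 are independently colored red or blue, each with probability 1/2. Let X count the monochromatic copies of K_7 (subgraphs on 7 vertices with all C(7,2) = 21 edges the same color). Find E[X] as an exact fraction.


Let X = Σ_S X_S over the C(19, 7) = 50388 subsets S of size 7, where X_S = 1 if the K_7 on S is monochromatic.
For a fixed S, the K_7 on S has C(7, 2) = 21 edges. P[all 21 edges red] = (1/2)^21, and likewise for blue, so P[monochromatic] = 2·(1/2)^21 = 2^{1 − 21} = 1/1048576.
Summing: E[X] = C(19, 7) · 2^{1 − 21} = 50388 · 1/1048576 = 12597/262144.
Numerically: E[X] ≈ 0.048.

E[X] = C(19,7)·2^(1−C(7,2)) = 12597/262144 ≈ 0.048.


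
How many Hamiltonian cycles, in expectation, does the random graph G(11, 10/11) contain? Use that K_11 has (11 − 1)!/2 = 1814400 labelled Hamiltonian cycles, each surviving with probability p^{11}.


K_11 has (11 − 1)!/2 = 1814400 labelled Hamiltonian cycles.
For each such Hamiltonian cycle H, let X_H = 1 if all 11 edges of H are present in G. Then P[X_H = 1] = p^{11} = (10/11)^{11} = 100000000000/285311670611.
By linearity of expectation: E[X] = Σ_H E[X_H] = 1814400 · p^{11} = 1814400 · 100000000000/285311670611 = 181440000000000000/285311670611.
Numerically: E[X] ≈ 635936.

E[X] = 1814400 · (10/11)^{11} = 181440000000000000/285311670611 ≈ 635936.


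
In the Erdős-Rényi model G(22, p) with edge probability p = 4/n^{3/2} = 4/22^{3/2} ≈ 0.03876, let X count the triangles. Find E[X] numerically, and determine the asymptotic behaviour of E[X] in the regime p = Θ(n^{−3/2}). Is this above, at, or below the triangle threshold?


Number of potential triangles: C(22, 3) = 1540.
Each occurs with probability p³ ≈ (0.03876)³ ≈ 5.824758e-05.
By linearity: E[X] = C(22, 3)·p³ ≈ 1540 · 5.824758e-05 ≈ 0.0897.
Since α = 3/2 > 1, p = c/n^{3/2} = o(1/n) is below the triangle threshold p ~ 1/n. Asymptotically E[X] ~ (c³/6)·n^{3(1−α)} = (4³/6)·n^{-1.5} → 0, so by Markov's inequality G has no triangles w.h.p.

E[X] ≈ 0.0897; in regime p = Θ(1/n^{3/2}) E[X] tends to 0 (below the triangle threshold p ~ 1/n).


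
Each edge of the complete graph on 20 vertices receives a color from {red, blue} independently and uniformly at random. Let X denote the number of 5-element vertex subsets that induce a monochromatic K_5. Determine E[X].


Let X = Σ_S X_S over the C(20, 5) = 15504 subsets S of size 5, where X_S = 1 if the K_5 on S is monochromatic.
For a fixed S, the K_5 on S has C(5, 2) = 10 edges. P[all 10 edges red] = (1/2)^10, and likewise for blue, so P[monochromatic] = 2·(1/2)^10 = 2^{1 − 10} = 1/512.
By linearity: E[X] = C(20, 5) · 2^{1 − 10} = 15504 · 1/512 = 969/32.
Numerically: E[X] ≈ 30.281250.

E[X] = C(20,5)·2^(1−C(5,2)) = 969/32 ≈ 30.281250.


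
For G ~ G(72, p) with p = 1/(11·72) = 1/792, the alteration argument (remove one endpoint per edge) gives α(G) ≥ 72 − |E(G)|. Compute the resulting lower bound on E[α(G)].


E[|E(G)|] = C(72, 2)·p = 2556 · (1/792) = 71/22.
E[α(G)] ≥ n − E[|E(G)|] = 72 − 71/22 = 1513/22.
Numerically: ≈ 68.77273.
(This is only a lower bound; the true E[α(G)] may be larger.)

E[α(G)] ≥ 1513/22 ≈ 68.77273.


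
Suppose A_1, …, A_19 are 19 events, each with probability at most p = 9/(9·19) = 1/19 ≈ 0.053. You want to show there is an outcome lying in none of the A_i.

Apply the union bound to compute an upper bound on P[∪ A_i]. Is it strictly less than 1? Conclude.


Union bound: P[∪_{i=1}^{19} A_i] ≤ Σ_i P[A_i] ≤ 19·p = 19·(1/19) = 1.
Numerically: 1 ≈ 1.000.
Is 1 < 1? NO.
Since the bound 1 is ≥ 1, the union bound is uninformative here; it does NOT by itself certify existence.

19·p = 1 ≈ 1.000; existence NOT certified by the union bound.


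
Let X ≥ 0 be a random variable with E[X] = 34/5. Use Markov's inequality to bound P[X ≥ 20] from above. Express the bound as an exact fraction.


μ = E[X] = 34/5, a = 20.
Markov: P[X ≥ 20] ≤ μ/a = (34/5)/20 = 17/50.
Numerically: ≈ 0.3400.
(Since a = 20 > μ = 6.8000, the bound 17/50 is < 1 and informative.)

P[X ≥ 20] ≤ 17/50 ≈ 0.3400.


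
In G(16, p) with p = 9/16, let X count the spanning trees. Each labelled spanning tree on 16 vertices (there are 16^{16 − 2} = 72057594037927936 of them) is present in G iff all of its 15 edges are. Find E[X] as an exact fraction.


K_16 has 16^{16 − 2} = 72057594037927936 labelled spanning trees.
For each such spanning tree H, let X_H = 1 if all 15 edges of H are present in G. Then P[X_H = 1] = p^{15} = (9/16)^{15} = 205891132094649/1152921504606846976.
By linearity of expectation: E[X] = Σ_H E[X_H] = 72057594037927936 · p^{15} = 72057594037927936 · 205891132094649/1152921504606846976 = 205891132094649/16.
Numerically: E[X] ≈ 1.28682e+13.

E[X] = 72057594037927936 · (9/16)^{15} = 205891132094649/16 ≈ 1.28682e+13.


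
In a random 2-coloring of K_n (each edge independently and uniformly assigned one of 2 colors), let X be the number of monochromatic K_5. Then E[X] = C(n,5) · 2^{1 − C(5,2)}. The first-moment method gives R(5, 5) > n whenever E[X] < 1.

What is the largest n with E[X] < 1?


We need C(n, 5) · 2^{1 − 10} < 1, i.e. C(n, 5) < 2^{10 − 1} = 512.
Check values of n near the boundary:
  n = 9: C(9, 5) = 126; 126 < 512? YES
  n = 10: C(10, 5) = 252; 252 < 512? YES
  n = 11: C(11, 5) = 462; 462 < 512? YES
  n = 12: C(12, 5) = 792; 792 < 512? NO
  n = 13: C(13, 5) = 1287; 1287 < 512? NO
The largest n with C(n, 5) < 512 is n = 11 (where E[X] = 231/256 ≈ 0.9023). Hence R(5, 5) > 11, i.e. R(5, 5) ≥ 12.

Largest n = 11; hence R(5, 5) > 11.


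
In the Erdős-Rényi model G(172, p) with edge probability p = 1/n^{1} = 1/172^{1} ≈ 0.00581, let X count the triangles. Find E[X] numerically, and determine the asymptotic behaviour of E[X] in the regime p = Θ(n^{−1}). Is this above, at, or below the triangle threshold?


Number of potential triangles: C(172, 3) = 833340.
Each occurs with probability p³ ≈ (0.00581)³ ≈ 1.96524e-07.
By linearity: E[X] = C(172, 3)·p³ ≈ 833340 · 1.96524e-07 ≈ 0.164.
Here α = 1, so p = 1/n is exactly at the triangle threshold p ~ 1/n. Asymptotically E[X] → c³/6 = 1³/6 = 1/6 ≈ 0.167, a bounded constant. In this regime the triangle count is asymptotically Poisson(c³/6).

E[X] ≈ 0.164; in regime p = Θ(1/n^{1}) E[X] stays bounded (at the triangle threshold p ~ 1/n).


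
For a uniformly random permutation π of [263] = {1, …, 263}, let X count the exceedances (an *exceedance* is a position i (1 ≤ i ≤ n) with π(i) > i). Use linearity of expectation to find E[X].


Write X = Σ_{i=1}^{263} X_i, where X_i = 1_{π(i) > i}.
For each fixed i, π(i) is uniform over {1, …, 263} (marginal of a uniform permutation), so P[π(i) > i] = (n − i)/n. Summing: Σ_{i=1}^{263} (n − i)/n = (0 + 1 + … + 262)/263 = 263(263 − 1)/(2·263) = (263 − 1)/2.
Hence E[X] = Σ_{i=1}^{263} (263 − i)/263 = 131 ≈ 131.00000.

E[X] = 131 = 131.00000.


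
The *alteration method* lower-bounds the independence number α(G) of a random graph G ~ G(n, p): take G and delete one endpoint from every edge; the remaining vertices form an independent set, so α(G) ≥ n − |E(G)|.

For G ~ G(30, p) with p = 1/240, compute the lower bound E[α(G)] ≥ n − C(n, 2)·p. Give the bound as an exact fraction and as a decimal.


E[|E(G)|] = C(30, 2)·p = 435 · (1/240) = 29/16.
E[α(G)] ≥ n − E[|E(G)|] = 30 − 29/16 = 451/16.
Numerically: ≈ 28.18750.
(This is only a lower bound; the true E[α(G)] may be larger.)

E[α(G)] ≥ 451/16 ≈ 28.18750.


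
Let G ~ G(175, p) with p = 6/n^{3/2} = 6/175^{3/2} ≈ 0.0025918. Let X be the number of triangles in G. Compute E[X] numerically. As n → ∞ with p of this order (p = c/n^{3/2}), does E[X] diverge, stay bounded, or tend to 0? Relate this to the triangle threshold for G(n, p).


Number of potential triangles: C(175, 3) = 877975.
Each occurs with probability p³ ≈ (0.0025918)³ ≈ 1.7409349e-08.
By linearity: E[X] = C(175, 3)·p³ ≈ 877975 · 1.7409349e-08 ≈ 0.01528.
Since α = 3/2 > 1, p = c/n^{3/2} = o(1/n) is below the triangle threshold p ~ 1/n. Asymptotically E[X] ~ (c³/6)·n^{3(1−α)} = (6³/6)·n^{-1.5} → 0, so by Markov's inequality G has no triangles w.h.p.

E[X] ≈ 0.01528; in regime p = Θ(1/n^{3/2}) E[X] tends to 0 (below the triangle threshold p ~ 1/n).


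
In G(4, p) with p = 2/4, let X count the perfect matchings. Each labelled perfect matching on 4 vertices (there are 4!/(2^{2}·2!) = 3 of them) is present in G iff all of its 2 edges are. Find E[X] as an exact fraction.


K_4 has 4!/(2^{2}·2!) = 3 labelled perfect matchings.
For each such perfect matching H, let X_H = 1 if all 2 edges of H are present in G. Then P[X_H = 1] = p^{2} = (1/2)^{2} = 1/4.
By linearity of expectation: E[X] = Σ_H E[X_H] = 3 · p^{2} = 3 · 1/4 = 3/4.
Numerically: E[X] ≈ 0.75.

E[X] = 3 · (1/2)^{2} = 3/4 ≈ 0.75.


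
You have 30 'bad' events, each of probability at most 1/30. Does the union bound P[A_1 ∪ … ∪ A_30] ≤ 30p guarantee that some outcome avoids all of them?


Union bound: P[∪_{i=1}^{30} A_i] ≤ Σ_i P[A_i] ≤ 30·p = 30·(1/30) = 1.
Numerically: 1 ≈ 1.000000.
Is 1 < 1? NO.
Since the bound 1 is ≥ 1, the union bound is uninformative here; it does NOT by itself certify existence.

30·p = 1 ≈ 1.000000; existence NOT certified by the union bound.


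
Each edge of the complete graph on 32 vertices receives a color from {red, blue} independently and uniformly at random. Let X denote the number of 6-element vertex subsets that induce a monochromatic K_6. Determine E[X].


Let X = Σ_S X_S over the C(32, 6) = 906192 subsets S of size 6, where X_S = 1 if the K_6 on S is monochromatic.
For a fixed S, the K_6 on S has C(6, 2) = 15 edges. P[all 15 edges red] = (1/2)^15, and likewise for blue, so P[monochromatic] = 2·(1/2)^15 = 2^{1 − 15} = 1/16384.
By linearity: E[X] = C(32, 6) · 2^{1 − 15} = 906192 · 1/16384 = 56637/1024.
Numerically: E[X] ≈ 55.310.

E[X] = C(32,6)·2^(1−C(6,2)) = 56637/1024 ≈ 55.310.


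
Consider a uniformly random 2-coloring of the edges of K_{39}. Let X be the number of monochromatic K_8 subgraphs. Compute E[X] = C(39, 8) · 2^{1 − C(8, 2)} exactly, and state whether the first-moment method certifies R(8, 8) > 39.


E[X] = C(39, 8) · 2^{1 − 28} = 61523748 · 2^{−27} = 61523748/134217728.
As a reduced fraction: E[X] = 15380937/33554432 ≈ 0.4584.
Is E[X] < 1? YES.
Since E[X] < 1, there exists a 2-coloring of K_{39} with no monochromatic K_8; hence R(8, 8) > 39.

E[X] = 15380937/33554432 ≈ 0.4584; E[X] < 1, so R(8, 8) > 39.


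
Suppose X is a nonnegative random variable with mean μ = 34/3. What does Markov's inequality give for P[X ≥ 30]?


μ = E[X] = 34/3, a = 30.
Markov: P[X ≥ 30] ≤ μ/a = (34/3)/30 = 17/45.
Numerically: ≈ 0.378.
(Since a = 30 > μ = 11.333, the bound 17/45 is < 1 and informative.)

P[X ≥ 30] ≤ 17/45 ≈ 0.378.


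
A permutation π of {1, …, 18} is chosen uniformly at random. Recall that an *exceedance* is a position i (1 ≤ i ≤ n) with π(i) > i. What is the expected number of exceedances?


Write X = Σ_{i=1}^{18} X_i, where X_i = 1_{π(i) > i}.
For each fixed i, π(i) is uniform over {1, …, 18} (marginal of a uniform permutation), so P[π(i) > i] = (n − i)/n. Summing: Σ_{i=1}^{18} (n − i)/n = (0 + 1 + … + 17)/18 = 18(18 − 1)/(2·18) = (18 − 1)/2.
Hence E[X] = Σ_{i=1}^{18} (18 − i)/18 = 17/2 ≈ 8.5000.

E[X] = 17/2 = 8.5000.


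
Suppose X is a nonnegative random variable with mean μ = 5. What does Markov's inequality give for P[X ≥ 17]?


μ = E[X] = 5, a = 17.
Markov: P[X ≥ 17] ≤ μ/a = (5)/17 = 5/17.
Numerically: ≈ 0.294118.
(Since a = 17 > μ = 5.000000, the bound 5/17 is < 1 and informative.)

P[X ≥ 17] ≤ 5/17 ≈ 0.294118.


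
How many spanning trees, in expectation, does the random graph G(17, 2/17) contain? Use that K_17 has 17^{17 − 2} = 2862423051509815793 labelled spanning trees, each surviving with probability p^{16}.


K_17 has 17^{17 − 2} = 2862423051509815793 labelled spanning trees.
For each such spanning tree H, let X_H = 1 if all 16 edges of H are present in G. Then P[X_H = 1] = p^{16} = (2/17)^{16} = 65536/48661191875666868481.
By linearity of expectation: E[X] = Σ_H E[X_H] = 2862423051509815793 · p^{16} = 2862423051509815793 · 65536/48661191875666868481 = 65536/17.
Numerically: E[X] ≈ 3855.1.

E[X] = 2862423051509815793 · (2/17)^{16} = 65536/17 ≈ 3855.1.


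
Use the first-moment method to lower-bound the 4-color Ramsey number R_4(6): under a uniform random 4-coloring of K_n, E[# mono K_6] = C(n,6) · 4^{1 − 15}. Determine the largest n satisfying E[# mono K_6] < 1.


We need C(n, 6) · 4^{1 − 15} < 1, i.e. C(n, 6) < 4^{15 − 1} = 268435456.
Check values of n near the boundary:
  n = 74: C(74, 6) = 185250786; 185250786 < 268435456? YES
  n = 75: C(75, 6) = 201359550; 201359550 < 268435456? YES
  n = 76: C(76, 6) = 218618940; 218618940 < 268435456? YES
  n = 77: C(77, 6) = 237093780; 237093780 < 268435456? YES
  n = 78: C(78, 6) = 256851595; 256851595 < 268435456? YES
  n = 79: C(79, 6) = 277962685; 277962685 < 268435456? NO
The largest n with C(n, 6) < 268435456 is n = 78 (where E[X] = 256851595/268435456 ≈ 0.957). Hence R_4(6) > 78, i.e. R_4(6) ≥ 79.

Largest n = 78; hence R_4(6) > 78.


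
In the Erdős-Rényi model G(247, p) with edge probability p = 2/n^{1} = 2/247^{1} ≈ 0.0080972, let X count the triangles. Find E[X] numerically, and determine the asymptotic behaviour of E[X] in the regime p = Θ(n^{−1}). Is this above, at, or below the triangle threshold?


Number of potential triangles: C(247, 3) = 2481115.
Each occurs with probability p³ ≈ (0.0080972)³ ≈ 5.3088338e-07.
By linearity: E[X] = C(247, 3)·p³ ≈ 2481115 · 5.3088338e-07 ≈ 1.31718.
Here α = 1, so p = 2/n is exactly at the triangle threshold p ~ 1/n. Asymptotically E[X] → c³/6 = 2³/6 = 4/3 ≈ 1.33333, a bounded constant. In this regime the triangle count is asymptotically Poisson(c³/6).

E[X] ≈ 1.31718; in regime p = Θ(1/n^{1}) E[X] stays bounded (at the triangle threshold p ~ 1/n).


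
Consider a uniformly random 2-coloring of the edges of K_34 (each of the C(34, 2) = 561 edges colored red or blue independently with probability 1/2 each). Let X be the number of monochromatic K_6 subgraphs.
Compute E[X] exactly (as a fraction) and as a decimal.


Let X = Σ_S X_S over the C(34, 6) = 1344904 subsets S of size 6, where X_S = 1 if the K_6 on S is monochromatic.
For a fixed S, the K_6 on S has C(6, 2) = 15 edges. P[all 15 edges red] = (1/2)^15, and likewise for blue, so P[monochromatic] = 2·(1/2)^15 = 2^{1 − 15} = 1/16384.
By linearity of expectation: E[X] = C(34, 6) · 2^{1 − 15} = 1344904 · 1/16384 = 168113/2048.
Numerically: E[X] ≈ 82.0864.

E[X] = C(34,6)·2^(1−C(6,2)) = 168113/2048 ≈ 82.0864.


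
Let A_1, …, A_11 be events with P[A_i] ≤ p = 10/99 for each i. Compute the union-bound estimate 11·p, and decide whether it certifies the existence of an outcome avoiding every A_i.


Union bound: P[∪_{i=1}^{11} A_i] ≤ Σ_i P[A_i] ≤ 11·p = 11·(10/99) = 10/9.
Numerically: 10/9 ≈ 1.11111.
Is 10/9 < 1? NO.
Since the bound 10/9 is ≥ 1, the union bound is uninformative here; it does NOT by itself certify existence.

11·p = 10/9 ≈ 1.11111; existence NOT certified by the union bound.


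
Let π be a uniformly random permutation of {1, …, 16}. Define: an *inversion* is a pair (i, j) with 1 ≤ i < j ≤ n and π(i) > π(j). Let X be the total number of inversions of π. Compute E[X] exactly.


Write X = Σ X_I over the C(16, 2) = 120 pairs i < j, with X_I the indicator of one inversion.
There are 120 indicators.
For each fixed pair i < j, the values π(i) and π(j) are two distinct elements of {1, …, 16} in uniformly random order; by symmetry P[π(i) > π(j)] = 1/2.
By linearity: E[X] = 120 · (1/2) = C(16, 2) · (1/2) = 120/2 = 60 ≈ 60.000.

E[X] = 60 = 60.000.


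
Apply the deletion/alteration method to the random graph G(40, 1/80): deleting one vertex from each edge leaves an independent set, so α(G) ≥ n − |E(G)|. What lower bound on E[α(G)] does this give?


E[|E(G)|] = C(40, 2)·p = 780 · (1/80) = 39/4.
E[α(G)] ≥ n − E[|E(G)|] = 40 − 39/4 = 121/4.
Numerically: ≈ 30.250000.
(This is only a lower bound; the true E[α(G)] may be larger.)

E[α(G)] ≥ 121/4 ≈ 30.250000.


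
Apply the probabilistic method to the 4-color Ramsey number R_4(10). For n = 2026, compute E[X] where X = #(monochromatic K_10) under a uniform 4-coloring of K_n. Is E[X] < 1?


E[X] = C(2026, 10) · 4^{1 − 45} = 314029205130126398094885285 · 4^{−44} = 314029205130126398094885285/309485009821345068724781056.
As a reduced fraction: E[X] = 314029205130126398094885285/309485009821345068724781056 ≈ 1.01468.
Is E[X] < 1? NO.
Since E[X] ≥ 1, the first-moment bound is inconclusive at n = 2026; it does NOT by itself certify R_4(10) > 2026.

E[X] = 314029205130126398094885285/309485009821345068724781056 ≈ 1.01468; E[X] ≥ 1; first-moment method inconclusive here.


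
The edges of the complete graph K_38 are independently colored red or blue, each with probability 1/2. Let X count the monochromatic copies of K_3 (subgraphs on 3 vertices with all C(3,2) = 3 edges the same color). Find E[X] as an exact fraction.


Let X = Σ_S X_S over the C(38, 3) = 8436 subsets S of size 3, where X_S = 1 if the K_3 on S is monochromatic.
For a fixed S, the K_3 on S has C(3, 2) = 3 edges. P[all 3 edges red] = (1/2)^3, and likewise for blue, so P[monochromatic] = 2·(1/2)^3 = 2^{1 − 3} = 1/4.
By linearity: E[X] = C(38, 3) · 2^{1 − 3} = 8436 · 1/4 = 2109.
Numerically: E[X] ≈ 2109.000.

E[X] = C(38,3)·2^(1−C(3,2)) = 2109 ≈ 2109.000.


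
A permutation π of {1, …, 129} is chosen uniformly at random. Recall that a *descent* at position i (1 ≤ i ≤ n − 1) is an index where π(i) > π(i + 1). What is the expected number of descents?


Write X = Σ X_I over i = 1, …, 128, with X_I the indicator of one descent.
There are 128 indicators.
For each fixed i, the pair (π(i), π(i+1)) is a uniformly random ordered pair of distinct values from {1, …, 129}; by symmetry P[π(i) > π(i+1)] = 1/2.
By linearity: E[X] = 128 · (1/2) = (129 − 1) · (1/2) = 64 ≈ 64.000.

E[X] = 64 = 64.000.


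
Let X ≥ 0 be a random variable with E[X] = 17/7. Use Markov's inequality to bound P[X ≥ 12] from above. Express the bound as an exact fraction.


μ = E[X] = 17/7, a = 12.
Markov: P[X ≥ 12] ≤ μ/a = (17/7)/12 = 17/84.
Numerically: ≈ 0.202.
(Since a = 12 > μ = 2.429, the bound 17/84 is < 1 and informative.)

P[X ≥ 12] ≤ 17/84 ≈ 0.202.


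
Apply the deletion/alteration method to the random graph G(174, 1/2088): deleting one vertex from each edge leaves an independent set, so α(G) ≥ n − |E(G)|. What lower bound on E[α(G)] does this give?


E[|E(G)|] = C(174, 2)·p = 15051 · (1/2088) = 173/24.
E[α(G)] ≥ n − E[|E(G)|] = 174 − 173/24 = 4003/24.
Numerically: ≈ 166.791667.
(This is only a lower bound; the true E[α(G)] may be larger.)

E[α(G)] ≥ 4003/24 ≈ 166.791667.


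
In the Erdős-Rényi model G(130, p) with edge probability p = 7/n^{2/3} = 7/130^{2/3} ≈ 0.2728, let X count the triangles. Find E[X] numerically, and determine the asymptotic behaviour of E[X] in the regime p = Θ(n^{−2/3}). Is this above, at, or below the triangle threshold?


Number of potential triangles: C(130, 3) = 357760.
Each occurs with probability p³ ≈ (0.2728)³ ≈ 2.029586e-02.
By linearity: E[X] = C(130, 3)·p³ ≈ 357760 · 2.029586e-02 ≈ 7261.0462.
Since α = 2/3 < 1, p = c/n^{2/3} ≫ 1/n is above the triangle threshold p ~ 1/n. Asymptotically E[X] ~ (c³/6)·n^{3(1−α)} = (7³/6)·n^{1} → ∞; triangles are abundant w.h.p.

E[X] ≈ 7261.0462; in regime p = Θ(1/n^{2/3}) E[X] diverges (above the triangle threshold p ~ 1/n).
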